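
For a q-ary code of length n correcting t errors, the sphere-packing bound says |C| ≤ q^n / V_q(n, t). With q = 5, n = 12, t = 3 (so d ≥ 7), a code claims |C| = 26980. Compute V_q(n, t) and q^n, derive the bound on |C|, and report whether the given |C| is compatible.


V_q(n, t) = 15185, q^n = 244140625, Hamming bound = 16077, |C| = 26980 > bound (violated).

Step 1: Compute V_q(n, t) = Σ_{j=0}^3 C(n, j) (q−1)^j.
  j = 0: C(12,0)·(4)^0 = 1·1 = 1.
  j = 1: C(12,1)·(4)^1 = 12·4 = 48.
  j = 2: C(12,2)·(4)^2 = 66·16 = 1056.
  j = 3: C(12,3)·(4)^3 = 220·64 = 14080.
  V_q(n, t) = 1 + 48 + 1056 + 14080 = 15185.
Step 2: q^n = 5^12 = 244140625.
Step 3: Hamming bound ⌊q^n / V_q(n,t)⌋ = ⌊244140625/15185⌋ = 16077.
Step 4: Compare |C| = 26980 to 16077: violated.
The claimed |C| lies above the Hamming bound, so no 5-ary code of length 12 with d ≥ 7 can have 26980 codewords.


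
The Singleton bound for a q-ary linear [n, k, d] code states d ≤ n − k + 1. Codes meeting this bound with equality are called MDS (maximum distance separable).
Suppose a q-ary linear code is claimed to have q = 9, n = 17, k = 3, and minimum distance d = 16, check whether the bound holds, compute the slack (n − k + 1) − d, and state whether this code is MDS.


Singleton RHS = n − k + 1 = 15, slack = -1, bound violated (no such code; not MDS).

Singleton bound: d ≤ n − k + 1.
Here n = 17, k = 3, so n − k + 1 = 15.
Given d = 16, check d ≤ 15: NO.
Slack = (n − k + 1) − d = -1.
The slack is negative: d = 16 exceeds n − k + 1 = 15 by 1, so the Singleton bound is violated and no linear [17, 3, 16]_9 code can exist. In particular it is not MDS (MDS requires d = n − k + 1 exactly).
Description: the claimed parameters are [17, 3, 16]_9; such a code would be impossible (violates the Singleton bound).


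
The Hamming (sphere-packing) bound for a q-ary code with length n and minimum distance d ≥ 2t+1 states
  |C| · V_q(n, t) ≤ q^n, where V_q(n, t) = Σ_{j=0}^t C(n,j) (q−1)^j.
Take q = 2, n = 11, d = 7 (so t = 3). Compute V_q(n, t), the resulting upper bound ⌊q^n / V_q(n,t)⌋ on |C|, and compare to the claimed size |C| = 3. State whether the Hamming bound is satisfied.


V_q(n, t) = 232, q^n = 2048, Hamming bound = 8, |C| = 3 ≤ bound (satisfied).

Step 1: Compute V_q(n, t) = Σ_{j=0}^3 C(n, j) (q−1)^j.
  j = 0: C(11,0)·(1)^0 = 1·1 = 1.
  j = 1: C(11,1)·(1)^1 = 11·1 = 11.
  j = 2: C(11,2)·(1)^2 = 55·1 = 55.
  j = 3: C(11,3)·(1)^3 = 165·1 = 165.
  V_q(n, t) = 1 + 11 + 55 + 165 = 232.
Step 2: q^n = 2^11 = 2048.
Step 3: Hamming bound ⌊q^n / V_q(n,t)⌋ = ⌊2048/232⌋ = 8.
Step 4: Compare |C| = 3 to 8: satisfied.
The claimed |C| lies below the Hamming bound.


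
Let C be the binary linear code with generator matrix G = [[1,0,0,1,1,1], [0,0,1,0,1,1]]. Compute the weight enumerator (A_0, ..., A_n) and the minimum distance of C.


Weight distribution: A_0 = 1, A_3 = 2, A_4 = 1. Minimum distance d = 3.

Enumerate all 2^2 = 4 messages m ∈ F_2^2.
For each, compute codeword c = mG in F_2^6, then tally its weight.
  m = 00 → c = 000000, weight = 0.
  m = 10 → c = 100111, weight = 4.
  m = 01 → c = 001011, weight = 3.
  m = 11 → c = 101100, weight = 3.
Tally weights:
  weight 0: 1 codewords.
  weight 3: 2 codewords.
  weight 4: 1 codewords.
Minimum distance d = smallest w > 0 with A_w > 0 = 3.
Sanity: Σ A_w = 4 = 2^2 = 4 ✓.


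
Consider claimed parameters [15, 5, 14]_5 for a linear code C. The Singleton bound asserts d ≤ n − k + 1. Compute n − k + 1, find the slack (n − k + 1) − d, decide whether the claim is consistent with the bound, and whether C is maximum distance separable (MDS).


Singleton RHS = n − k + 1 = 11, slack = -3, bound violated (no such code; not MDS).

Singleton bound: d ≤ n − k + 1.
Here n = 15, k = 5, so n − k + 1 = 11.
Given d = 14, check d ≤ 11: NO.
Slack = (n − k + 1) − d = -3.
The slack is negative: d = 14 exceeds n − k + 1 = 11 by 3, so the Singleton bound is violated and no linear [15, 5, 14]_5 code can exist. In particular it is not MDS (MDS requires d = n − k + 1 exactly).
Description: the claimed parameters are [15, 5, 14]_5; such a code would be impossible (violates the Singleton bound).


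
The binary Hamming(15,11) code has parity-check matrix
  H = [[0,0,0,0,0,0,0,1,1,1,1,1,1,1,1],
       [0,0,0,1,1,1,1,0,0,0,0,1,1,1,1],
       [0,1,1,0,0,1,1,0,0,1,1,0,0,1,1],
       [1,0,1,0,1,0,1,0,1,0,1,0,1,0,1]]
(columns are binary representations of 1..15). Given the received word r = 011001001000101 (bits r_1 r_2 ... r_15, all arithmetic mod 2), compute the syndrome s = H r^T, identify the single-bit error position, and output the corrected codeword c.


s = (1, 1, 0, 0)^T, error position = 12, corrected codeword c = 011001001001101

Compute s = H r^T mod 2 one row at a time:
  s_1 = 0 + 1 + 0 + 0 + 0 + 1 + 0 + 1 = 3 ≡ 1 (mod 2).
  s_2 = 0 + 0 + 1 + 0 + 0 + 1 + 0 + 1 = 3 ≡ 1 (mod 2).
  s_3 = 1 + 1 + 1 + 0 + 0 + 0 + 0 + 1 = 4 ≡ 0 (mod 2).
  s_4 = 0 + 1 + 0 + 0 + 1 + 0 + 1 + 1 = 4 ≡ 0 (mod 2).
s = (1, 1, 0, 0)^T — this equals column 12 of H (binary 1100), so error is at position 12.
Correct: flip bit 12 of r = 011001001000101 to get c = 011001001001101.


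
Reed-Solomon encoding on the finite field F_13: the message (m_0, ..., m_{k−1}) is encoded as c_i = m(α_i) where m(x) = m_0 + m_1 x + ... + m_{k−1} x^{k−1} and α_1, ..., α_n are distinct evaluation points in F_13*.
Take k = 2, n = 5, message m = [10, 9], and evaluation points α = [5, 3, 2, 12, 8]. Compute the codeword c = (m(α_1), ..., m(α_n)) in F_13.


c = [3, 11, 2, 1, 4]

Message polynomial: m(x) = 10 + 9·x (mod 13).
For each evaluation point α_i, compute m(α_i) mod 13:
  α_1 = 5: Horner steps 9 → 3, so m(5) = 3.
  α_2 = 3: Horner steps 9 → 11, so m(3) = 11.
  α_3 = 2: Horner steps 9 → 2, so m(2) = 2.
  α_4 = 12: Horner steps 9 → 1, so m(12) = 1.
  α_5 = 8: Horner steps 9 → 4, so m(8) = 4.
Codeword c = [3, 11, 2, 1, 4] ∈ F_13^5.


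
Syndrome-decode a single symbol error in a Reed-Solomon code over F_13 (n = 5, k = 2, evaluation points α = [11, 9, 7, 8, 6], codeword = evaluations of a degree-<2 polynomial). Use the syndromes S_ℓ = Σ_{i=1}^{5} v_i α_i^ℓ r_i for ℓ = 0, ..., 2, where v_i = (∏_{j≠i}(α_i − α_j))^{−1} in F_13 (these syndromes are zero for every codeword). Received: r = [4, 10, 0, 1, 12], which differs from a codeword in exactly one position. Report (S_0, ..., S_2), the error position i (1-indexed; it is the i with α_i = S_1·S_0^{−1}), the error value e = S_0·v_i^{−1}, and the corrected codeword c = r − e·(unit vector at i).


S = (8, 7, 11), error at position 2, error magnitude e = 8, c = [4, 2, 0, 1, 12].

Step 1: column multipliers v_i = (∏_{j≠i}(α_i − α_j))^{−1} mod 13.
  i = 1 (α = 11): (11−9)(11−7)(11−8)(11−6) = 2·4·3·5 = 120 ≡ 3, so v_1 = 3^{−1} = 9 (mod 13).
  i = 2 (α = 9): (9−11)(9−7)(9−8)(9−6) = (−2)·2·1·3 = −12 ≡ 1, so v_2 = 1^{−1} = 1 (mod 13).
  i = 3 (α = 7): (7−11)(7−9)(7−8)(7−6) = (−4)·(−2)·(−1)·1 = −8 ≡ 5, so v_3 = 5^{−1} = 8 (mod 13).
  i = 4 (α = 8): (8−11)(8−9)(8−7)(8−6) = (−3)·(−1)·1·2 = 6 ≡ 6, so v_4 = 6^{−1} = 11 (mod 13).
  i = 5 (α = 6): (6−11)(6−9)(6−7)(6−8) = (−5)·(−3)·(−1)·(−2) = 30 ≡ 4, so v_5 = 4^{−1} = 10 (mod 13).
  v = [9, 1, 8, 11, 10].
Step 2: syndromes of r = [4, 10, 0, 1, 12] (all sums mod 13).
  S_0 = Σ v_i r_i = 9·4 + 1·10 + 8·0 + 11·1 + 10·12 = 177 ≡ 8.
  S_1 = Σ v_i α_i r_i = 9·11·4 + 1·9·10 + 8·7·0 + 11·8·1 + 10·6·12 = 1294 ≡ 7.
  α_i^2 mod 13 = [4, 3, 10, 12, 10].
  S_2 = Σ v_i α_i^2 r_i = 9·4·4 + 1·3·10 + 8·10·0 + 11·12·1 + 10·10·12 = 1506 ≡ 11.
  S = (8, 7, 11) ≠ 0, so r is not a codeword (an error is present).
Step 3: locate the error. For a single error e at position i, S_ℓ = v_i·e·α_i^ℓ, so α_err = S_1/S_0.
  S_0^{−1} = 8^{−1} = 5 (mod 13), so α_err = 7·5 = 35 ≡ 9 = α_2. Error position i = 2.
  Consistency check: S_2/S_1 = 11·2 = 22 ≡ 9 = α_err ✓ (single-error assumption holds).
Step 4: error magnitude e = S_0/v_2 = S_0·∏_{j≠2}(α_2 − α_j) = 8·1 = 8 ≡ 8 (mod 13).
Step 5: correct position 2: c_2 = r_2 − e = 10 − 8 ≡ 2 (mod 13). Hence c = [4, 2, 0, 1, 12].
  Check: interpolating c through the α_i gives m(x) = 6 + 1·x (degree < 2) with m(α_i) = c_i for every i, so c is indeed a codeword.


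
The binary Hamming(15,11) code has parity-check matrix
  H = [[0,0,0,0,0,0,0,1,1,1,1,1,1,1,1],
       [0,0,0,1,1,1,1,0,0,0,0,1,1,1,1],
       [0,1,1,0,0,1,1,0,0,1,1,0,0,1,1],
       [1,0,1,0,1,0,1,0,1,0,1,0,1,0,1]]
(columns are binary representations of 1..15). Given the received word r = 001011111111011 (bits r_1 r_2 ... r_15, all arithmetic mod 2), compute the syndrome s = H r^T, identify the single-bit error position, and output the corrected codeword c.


s = (1, 0, 1, 0)^T, error position = 10, corrected codeword c = 001011111011011

Compute s = H r^T mod 2 one row at a time:
  s_1 = 1 + 1 + 1 + 1 + 1 + 0 + 1 + 1 = 7 ≡ 1 (mod 2).
  s_2 = 0 + 1 + 1 + 1 + 1 + 0 + 1 + 1 = 6 ≡ 0 (mod 2).
  s_3 = 0 + 1 + 1 + 1 + 1 + 1 + 1 + 1 = 7 ≡ 1 (mod 2).
  s_4 = 0 + 1 + 1 + 1 + 1 + 1 + 0 + 1 = 6 ≡ 0 (mod 2).
s = (1, 0, 1, 0)^T — this equals column 10 of H (binary 1010), so error is at position 10.
Correct: flip bit 10 of r = 001011111111011 to get c = 001011111011011.


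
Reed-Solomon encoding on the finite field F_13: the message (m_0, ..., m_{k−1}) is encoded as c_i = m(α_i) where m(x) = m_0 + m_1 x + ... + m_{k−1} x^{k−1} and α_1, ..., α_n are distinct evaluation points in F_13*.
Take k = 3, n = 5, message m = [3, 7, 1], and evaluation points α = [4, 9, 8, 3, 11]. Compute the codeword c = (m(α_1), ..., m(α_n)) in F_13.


c = [8, 4, 6, 7, 6]

Message polynomial: m(x) = 3 + 7·x + 1·x^2 (mod 13).
For each evaluation point α_i, compute m(α_i) mod 13:
  α_1 = 4: Horner steps 1 → 11 → 8, so m(4) = 8.
  α_2 = 9: Horner steps 1 → 3 → 4, so m(9) = 4.
  α_3 = 8: Horner steps 1 → 2 → 6, so m(8) = 6.
  α_4 = 3: Horner steps 1 → 10 → 7, so m(3) = 7.
  α_5 = 11: Horner steps 1 → 5 → 6, so m(11) = 6.
Codeword c = [8, 4, 6, 7, 6] ∈ F_13^5.


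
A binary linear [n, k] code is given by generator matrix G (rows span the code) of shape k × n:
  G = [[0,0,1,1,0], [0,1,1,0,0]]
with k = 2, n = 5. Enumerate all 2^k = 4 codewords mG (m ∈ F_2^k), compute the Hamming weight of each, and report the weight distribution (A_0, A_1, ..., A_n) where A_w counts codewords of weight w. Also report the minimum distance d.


Weight distribution: A_0 = 1, A_2 = 3. Minimum distance d = 2.

Enumerate all 2^2 = 4 messages m ∈ F_2^2.
For each, compute codeword c = mG in F_2^5, then tally its weight.
  m = 00 → c = 00000, weight = 0.
  m = 10 → c = 00110, weight = 2.
  m = 01 → c = 01100, weight = 2.
  m = 11 → c = 01010, weight = 2.
Tally weights:
  weight 0: 1 codewords.
  weight 2: 3 codewords.
Minimum distance d = smallest w > 0 with A_w > 0 = 2.
Sanity: Σ A_w = 4 = 2^2 = 4 ✓.


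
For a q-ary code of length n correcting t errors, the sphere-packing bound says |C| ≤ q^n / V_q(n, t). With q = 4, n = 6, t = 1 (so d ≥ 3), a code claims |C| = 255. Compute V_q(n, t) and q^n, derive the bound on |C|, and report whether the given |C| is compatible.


V_q(n, t) = 19, q^n = 4096, Hamming bound = 215, |C| = 255 > bound (violated).

Step 1: Compute V_q(n, t) = Σ_{j=0}^1 C(n, j) (q−1)^j.
  j = 0: C(6,0)·(3)^0 = 1·1 = 1.
  j = 1: C(6,1)·(3)^1 = 6·3 = 18.
  V_q(n, t) = 1 + 18 = 19.
Step 2: q^n = 4^6 = 4096.
Step 3: Hamming bound ⌊q^n / V_q(n,t)⌋ = ⌊4096/19⌋ = 215.
Step 4: Compare |C| = 255 to 215: violated.
The claimed |C| lies above the Hamming bound, so no 4-ary code of length 6 with d ≥ 3 can have 255 codewords.


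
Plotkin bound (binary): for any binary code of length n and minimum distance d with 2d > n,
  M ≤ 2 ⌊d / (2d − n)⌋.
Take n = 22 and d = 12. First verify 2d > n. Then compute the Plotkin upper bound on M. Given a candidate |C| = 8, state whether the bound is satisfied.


Plotkin bound M ≤ 12; given |C| = 8 ≤ bound (satisfied).

Check applicability: 2d = 24, n = 22.
2d − n = 2 > 0, so Plotkin applies.
Compute d/(2d−n) = 12/2 ≈ 6.0000.
⌊d/(2d−n)⌋ = 6.
Plotkin bound: M ≤ 2·6 = 12.
Given |C| = 8, check: satisfied.
This |C| is below the Plotkin bound.


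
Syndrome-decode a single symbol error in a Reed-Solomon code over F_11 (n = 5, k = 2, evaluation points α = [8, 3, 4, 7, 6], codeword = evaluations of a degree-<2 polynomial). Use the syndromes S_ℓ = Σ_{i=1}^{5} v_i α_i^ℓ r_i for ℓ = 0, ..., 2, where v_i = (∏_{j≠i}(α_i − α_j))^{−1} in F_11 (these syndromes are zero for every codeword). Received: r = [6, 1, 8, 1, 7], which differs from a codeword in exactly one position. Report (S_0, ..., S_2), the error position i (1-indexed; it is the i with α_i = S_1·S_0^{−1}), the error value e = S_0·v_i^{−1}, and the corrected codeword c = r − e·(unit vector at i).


S = (4, 1, 3), error at position 2, error magnitude e = 9, c = [6, 3, 8, 1, 7].

Step 1: column multipliers v_i = (∏_{j≠i}(α_i − α_j))^{−1} mod 11.
  i = 1 (α = 8): (8−3)(8−4)(8−7)(8−6) = 5·4·1·2 = 40 ≡ 7, so v_1 = 7^{−1} = 8 (mod 11).
  i = 2 (α = 3): (3−8)(3−4)(3−7)(3−6) = (−5)·(−1)·(−4)·(−3) = 60 ≡ 5, so v_2 = 5^{−1} = 9 (mod 11).
  i = 3 (α = 4): (4−8)(4−3)(4−7)(4−6) = (−4)·1·(−3)·(−2) = −24 ≡ 9, so v_3 = 9^{−1} = 5 (mod 11).
  i = 4 (α = 7): (7−8)(7−3)(7−4)(7−6) = (−1)·4·3·1 = −12 ≡ 10, so v_4 = 10^{−1} = 10 (mod 11).
  i = 5 (α = 6): (6−8)(6−3)(6−4)(6−7) = (−2)·3·2·(−1) = 12 ≡ 1, so v_5 = 1^{−1} = 1 (mod 11).
  v = [8, 9, 5, 10, 1].
Step 2: syndromes of r = [6, 1, 8, 1, 7] (all sums mod 11).
  S_0 = Σ v_i r_i = 8·6 + 9·1 + 5·8 + 10·1 + 1·7 = 114 ≡ 4.
  S_1 = Σ v_i α_i r_i = 8·8·6 + 9·3·1 + 5·4·8 + 10·7·1 + 1·6·7 = 683 ≡ 1.
  α_i^2 mod 11 = [9, 9, 5, 5, 3].
  S_2 = Σ v_i α_i^2 r_i = 8·9·6 + 9·9·1 + 5·5·8 + 10·5·1 + 1·3·7 = 784 ≡ 3.
  S = (4, 1, 3) ≠ 0, so r is not a codeword (an error is present).
Step 3: locate the error. For a single error e at position i, S_ℓ = v_i·e·α_i^ℓ, so α_err = S_1/S_0.
  S_0^{−1} = 4^{−1} = 3 (mod 11), so α_err = 1·3 = 3 ≡ 3 = α_2. Error position i = 2.
  Consistency check: S_2/S_1 = 3·1 = 3 ≡ 3 = α_err ✓ (single-error assumption holds).
Step 4: error magnitude e = S_0/v_2 = S_0·∏_{j≠2}(α_2 − α_j) = 4·5 = 20 ≡ 9 (mod 11).
Step 5: correct position 2: c_2 = r_2 − e = 1 − 9 ≡ 3 (mod 11). Hence c = [6, 3, 8, 1, 7].
  Check: interpolating c through the α_i gives m(x) = 10 + 5·x (degree < 2) with m(α_i) = c_i for every i, so c is indeed a codeword.


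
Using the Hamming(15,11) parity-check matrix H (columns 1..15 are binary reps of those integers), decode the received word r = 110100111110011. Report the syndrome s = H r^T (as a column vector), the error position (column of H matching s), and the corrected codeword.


s = (0, 0, 0, 1)^T, error position = 1, corrected codeword c = 010100111110011

Compute s = H r^T mod 2 one row at a time:
  s_1 = 1 + 1 + 1 + 1 + 0 + 0 + 1 + 1 = 6 ≡ 0 (mod 2).
  s_2 = 1 + 0 + 0 + 1 + 0 + 0 + 1 + 1 = 4 ≡ 0 (mod 2).
  s_3 = 1 + 0 + 0 + 1 + 1 + 1 + 1 + 1 = 6 ≡ 0 (mod 2).
  s_4 = 1 + 0 + 0 + 1 + 1 + 1 + 0 + 1 = 5 ≡ 1 (mod 2).
s = (0, 0, 0, 1)^T — this equals column 1 of H (binary 0001), so error is at position 1.
Correct: flip bit 1 of r = 110100111110011 to get c = 010100111110011.


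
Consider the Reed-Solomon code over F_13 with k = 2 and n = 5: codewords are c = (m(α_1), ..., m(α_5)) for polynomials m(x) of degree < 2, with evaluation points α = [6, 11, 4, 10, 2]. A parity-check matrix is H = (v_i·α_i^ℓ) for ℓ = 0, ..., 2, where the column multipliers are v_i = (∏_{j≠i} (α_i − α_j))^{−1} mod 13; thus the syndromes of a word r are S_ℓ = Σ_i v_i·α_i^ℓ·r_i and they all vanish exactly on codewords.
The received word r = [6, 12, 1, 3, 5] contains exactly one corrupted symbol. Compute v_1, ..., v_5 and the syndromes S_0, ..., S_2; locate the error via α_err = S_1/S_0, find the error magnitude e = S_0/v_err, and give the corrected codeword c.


S = (12, 11, 9), error at position 5, error magnitude e = 9, c = [6, 12, 1, 3, 9].

Step 1: column multipliers v_i = (∏_{j≠i}(α_i − α_j))^{−1} mod 13.
  i = 1 (α = 6): (6−11)(6−4)(6−10)(6−2) = (−5)·2·(−4)·4 = 160 ≡ 4, so v_1 = 4^{−1} = 10 (mod 13).
  i = 2 (α = 11): (11−6)(11−4)(11−10)(11−2) = 5·7·1·9 = 315 ≡ 3, so v_2 = 3^{−1} = 9 (mod 13).
  i = 3 (α = 4): (4−6)(4−11)(4−10)(4−2) = (−2)·(−7)·(−6)·2 = −168 ≡ 1, so v_3 = 1^{−1} = 1 (mod 13).
  i = 4 (α = 10): (10−6)(10−11)(10−4)(10−2) = 4·(−1)·6·8 = −192 ≡ 3, so v_4 = 3^{−1} = 9 (mod 13).
  i = 5 (α = 2): (2−6)(2−11)(2−4)(2−10) = (−4)·(−9)·(−2)·(−8) = 576 ≡ 4, so v_5 = 4^{−1} = 10 (mod 13).
  v = [10, 9, 1, 9, 10].
Step 2: syndromes of r = [6, 12, 1, 3, 5] (all sums mod 13).
  S_0 = Σ v_i r_i = 10·6 + 9·12 + 1·1 + 9·3 + 10·5 = 246 ≡ 12.
  S_1 = Σ v_i α_i r_i = 10·6·6 + 9·11·12 + 1·4·1 + 9·10·3 + 10·2·5 = 1922 ≡ 11.
  α_i^2 mod 13 = [10, 4, 3, 9, 4].
  S_2 = Σ v_i α_i^2 r_i = 10·10·6 + 9·4·12 + 1·3·1 + 9·9·3 + 10·4·5 = 1478 ≡ 9.
  S = (12, 11, 9) ≠ 0, so r is not a codeword (an error is present).
Step 3: locate the error. For a single error e at position i, S_ℓ = v_i·e·α_i^ℓ, so α_err = S_1/S_0.
  S_0^{−1} = 12^{−1} = 12 (mod 13), so α_err = 11·12 = 132 ≡ 2 = α_5. Error position i = 5.
  Consistency check: S_2/S_1 = 9·6 = 54 ≡ 2 = α_err ✓ (single-error assumption holds).
Step 4: error magnitude e = S_0/v_5 = S_0·∏_{j≠5}(α_5 − α_j) = 12·4 = 48 ≡ 9 (mod 13).
Step 5: correct position 5: c_5 = r_5 − e = 5 − 9 ≡ 9 (mod 13). Hence c = [6, 12, 1, 3, 9].
  Check: interpolating c through the α_i gives m(x) = 4 + 9·x (degree < 2) with m(α_i) = c_i for every i, so c is indeed a codeword.


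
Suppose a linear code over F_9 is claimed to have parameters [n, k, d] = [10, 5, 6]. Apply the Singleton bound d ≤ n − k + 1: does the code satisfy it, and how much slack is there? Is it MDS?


Singleton RHS = n − k + 1 = 6, slack = 0, bound satisfied, MDS.

Singleton bound: d ≤ n − k + 1.
Here n = 10, k = 5, so n − k + 1 = 6.
Given d = 6, check d ≤ 6: YES.
Slack = (n − k + 1) − d = 0.
The code is MDS (slack = 0).
Description: the claimed parameters are [10, 5, 6]_9; such a code would be MDS (meets Singleton bound).


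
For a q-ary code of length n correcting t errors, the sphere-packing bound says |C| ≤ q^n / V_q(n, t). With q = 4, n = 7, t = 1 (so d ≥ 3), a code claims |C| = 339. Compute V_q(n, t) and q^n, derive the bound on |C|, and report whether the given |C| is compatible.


V_q(n, t) = 22, q^n = 16384, Hamming bound = 744, |C| = 339 ≤ bound (satisfied).

Step 1: Compute V_q(n, t) = Σ_{j=0}^1 C(n, j) (q−1)^j.
  j = 0: C(7,0)·(3)^0 = 1·1 = 1.
  j = 1: C(7,1)·(3)^1 = 7·3 = 21.
  V_q(n, t) = 1 + 21 = 22.
Step 2: q^n = 4^7 = 16384.
Step 3: Hamming bound ⌊q^n / V_q(n,t)⌋ = ⌊16384/22⌋ = 744.
Step 4: Compare |C| = 339 to 744: satisfied.
The claimed |C| lies below the Hamming bound.


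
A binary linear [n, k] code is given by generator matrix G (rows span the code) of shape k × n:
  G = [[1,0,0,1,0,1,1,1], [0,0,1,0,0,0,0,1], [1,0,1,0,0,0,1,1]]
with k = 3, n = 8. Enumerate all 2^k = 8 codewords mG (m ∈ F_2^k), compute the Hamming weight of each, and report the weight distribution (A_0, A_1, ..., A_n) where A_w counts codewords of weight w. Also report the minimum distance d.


Weight distribution: A_0 = 1, A_2 = 2, A_3 = 2, A_4 = 1, A_5 = 2. Minimum distance d = 2.

Enumerate all 2^3 = 8 messages m ∈ F_2^3.
For each, compute codeword c = mG in F_2^8, then tally its weight.
  m = 000 → c = 00000000, weight = 0.
  m = 100 → c = 10010111, weight = 5.
  m = 010 → c = 00100001, weight = 2.
  m = 110 → c = 10110110, weight = 5.
  m = 001 → c = 10100011, weight = 4.
  m = 101 → c = 00110100, weight = 3.
  m = 011 → c = 10000010, weight = 2.
  m = 111 → c = 00010101, weight = 3.
Tally weights:
  weight 0: 1 codewords.
  weight 2: 2 codewords.
  weight 3: 2 codewords.
  weight 4: 1 codewords.
  weight 5: 2 codewords.
Minimum distance d = smallest w > 0 with A_w > 0 = 2.
Sanity: Σ A_w = 8 = 2^3 = 8 ✓.


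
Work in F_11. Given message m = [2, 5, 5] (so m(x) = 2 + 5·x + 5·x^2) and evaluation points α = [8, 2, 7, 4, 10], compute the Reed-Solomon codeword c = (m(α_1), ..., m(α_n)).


c = [10, 10, 7, 3, 2]

Message polynomial: m(x) = 2 + 5·x + 5·x^2 (mod 11).
For each evaluation point α_i, compute m(α_i) mod 11:
  α_1 = 8: Horner steps 5 → 1 → 10, so m(8) = 10.
  α_2 = 2: Horner steps 5 → 4 → 10, so m(2) = 10.
  α_3 = 7: Horner steps 5 → 7 → 7, so m(7) = 7.
  α_4 = 4: Horner steps 5 → 3 → 3, so m(4) = 3.
  α_5 = 10: Horner steps 5 → 0 → 2, so m(10) = 2.
Codeword c = [10, 10, 7, 3, 2] ∈ F_11^5.


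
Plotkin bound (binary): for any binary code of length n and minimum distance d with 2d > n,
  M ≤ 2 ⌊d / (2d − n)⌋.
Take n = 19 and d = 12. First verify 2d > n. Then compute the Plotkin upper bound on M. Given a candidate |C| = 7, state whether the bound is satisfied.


Plotkin bound M ≤ 4; given |C| = 7 > bound (violated).

Check applicability: 2d = 24, n = 19.
2d − n = 5 > 0, so Plotkin applies.
Compute d/(2d−n) = 12/5 ≈ 2.4000.
⌊d/(2d−n)⌋ = 2.
Plotkin bound: M ≤ 2·2 = 4.
Given |C| = 7, check: VIOLATED.
This |C| is above the Plotkin bound, so no binary code with n = 19, d = 12 and 7 codewords exists.


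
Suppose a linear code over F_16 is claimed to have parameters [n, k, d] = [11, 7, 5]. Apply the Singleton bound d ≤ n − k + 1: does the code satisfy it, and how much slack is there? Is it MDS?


Singleton RHS = n − k + 1 = 5, slack = 0, bound satisfied, MDS.

Singleton bound: d ≤ n − k + 1.
Here n = 11, k = 7, so n − k + 1 = 5.
Given d = 5, check d ≤ 5: YES.
Slack = (n − k + 1) − d = 0.
The code is MDS (slack = 0).
Description: the claimed parameters are [11, 7, 5]_16; such a code would be MDS (meets Singleton bound).


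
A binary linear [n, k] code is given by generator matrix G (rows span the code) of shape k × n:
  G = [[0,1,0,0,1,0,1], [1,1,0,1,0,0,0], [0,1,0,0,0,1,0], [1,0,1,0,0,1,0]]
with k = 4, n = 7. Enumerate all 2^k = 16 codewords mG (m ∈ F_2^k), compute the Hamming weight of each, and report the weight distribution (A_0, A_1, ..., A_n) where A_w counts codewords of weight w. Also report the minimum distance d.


Weight distribution: A_0 = 1, A_2 = 2, A_3 = 6, A_4 = 3, A_5 = 2, A_6 = 2. Minimum distance d = 2.

Enumerate all 2^4 = 16 messages m ∈ F_2^4.
For each, compute codeword c = mG in F_2^7, then tally its weight.
  m = 0000 → c = 0000000, weight = 0.
  m = 1000 → c = 0100101, weight = 3.
  m = 0100 → c = 1101000, weight = 3.
  m = 1100 → c = 1001101, weight = 4.
  m = 0010 → c = 0100010, weight = 2.
  m = 1010 → c = 0000111, weight = 3.
  m = 0110 → c = 1001010, weight = 3.
  m = 1110 → c = 1101111, weight = 6.
  m = 0001 → c = 1010010, weight = 3.
  m = 1001 → c = 1110111, weight = 6.
  m = 0101 → c = 0111010, weight = 4.
  m = 1101 → c = 0011111, weight = 5.
  m = 0011 → c = 1110000, weight = 3.
  m = 1011 → c = 1010101, weight = 4.
  m = 0111 → c = 0011000, weight = 2.
  m = 1111 → c = 0111101, weight = 5.
Tally weights:
  weight 0: 1 codewords.
  weight 2: 2 codewords.
  weight 3: 6 codewords.
  weight 4: 3 codewords.
  weight 5: 2 codewords.
  weight 6: 2 codewords.
Minimum distance d = smallest w > 0 with A_w > 0 = 2.
Sanity: Σ A_w = 16 = 2^4 = 16 ✓.


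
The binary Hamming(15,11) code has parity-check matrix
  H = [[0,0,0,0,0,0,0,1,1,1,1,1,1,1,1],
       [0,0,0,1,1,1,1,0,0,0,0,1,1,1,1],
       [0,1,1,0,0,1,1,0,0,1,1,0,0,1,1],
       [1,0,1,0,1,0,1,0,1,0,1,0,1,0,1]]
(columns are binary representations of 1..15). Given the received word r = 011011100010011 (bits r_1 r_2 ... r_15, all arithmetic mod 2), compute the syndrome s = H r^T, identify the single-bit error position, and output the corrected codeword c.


s = (1, 1, 1, 1)^T, error position = 15, corrected codeword c = 011011100010010

Compute s = H r^T mod 2 one row at a time:
  s_1 = 0 + 0 + 0 + 1 + 0 + 0 + 1 + 1 = 3 ≡ 1 (mod 2).
  s_2 = 0 + 1 + 1 + 1 + 0 + 0 + 1 + 1 = 5 ≡ 1 (mod 2).
  s_3 = 1 + 1 + 1 + 1 + 0 + 1 + 1 + 1 = 7 ≡ 1 (mod 2).
  s_4 = 0 + 1 + 1 + 1 + 0 + 1 + 0 + 1 = 5 ≡ 1 (mod 2).
s = (1, 1, 1, 1)^T — this equals column 15 of H (binary 1111), so error is at position 15.
Correct: flip bit 15 of r = 011011100010011 to get c = 011011100010010.


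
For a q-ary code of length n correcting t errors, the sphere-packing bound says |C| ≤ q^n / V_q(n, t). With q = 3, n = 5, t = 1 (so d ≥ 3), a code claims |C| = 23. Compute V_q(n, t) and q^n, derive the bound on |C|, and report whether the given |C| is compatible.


V_q(n, t) = 11, q^n = 243, Hamming bound = 22, |C| = 23 > bound (violated).

Step 1: Compute V_q(n, t) = Σ_{j=0}^1 C(n, j) (q−1)^j.
  j = 0: C(5,0)·(2)^0 = 1·1 = 1.
  j = 1: C(5,1)·(2)^1 = 5·2 = 10.
  V_q(n, t) = 1 + 10 = 11.
Step 2: q^n = 3^5 = 243.
Step 3: Hamming bound ⌊q^n / V_q(n,t)⌋ = ⌊243/11⌋ = 22.
Step 4: Compare |C| = 23 to 22: violated.
The claimed |C| lies above the Hamming bound, so no 3-ary code of length 5 with d ≥ 3 can have 23 codewords.


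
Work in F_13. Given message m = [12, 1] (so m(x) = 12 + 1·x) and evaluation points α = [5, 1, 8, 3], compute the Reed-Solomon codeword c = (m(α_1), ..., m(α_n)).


c = [4, 0, 7, 2]

Message polynomial: m(x) = 12 + 1·x (mod 13).
For each evaluation point α_i, compute m(α_i) mod 13:
  α_1 = 5: Horner steps 1 → 4, so m(5) = 4.
  α_2 = 1: Horner steps 1 → 0, so m(1) = 0.
  α_3 = 8: Horner steps 1 → 7, so m(8) = 7.
  α_4 = 3: Horner steps 1 → 2, so m(3) = 2.
Codeword c = [4, 0, 7, 2] ∈ F_13^4.


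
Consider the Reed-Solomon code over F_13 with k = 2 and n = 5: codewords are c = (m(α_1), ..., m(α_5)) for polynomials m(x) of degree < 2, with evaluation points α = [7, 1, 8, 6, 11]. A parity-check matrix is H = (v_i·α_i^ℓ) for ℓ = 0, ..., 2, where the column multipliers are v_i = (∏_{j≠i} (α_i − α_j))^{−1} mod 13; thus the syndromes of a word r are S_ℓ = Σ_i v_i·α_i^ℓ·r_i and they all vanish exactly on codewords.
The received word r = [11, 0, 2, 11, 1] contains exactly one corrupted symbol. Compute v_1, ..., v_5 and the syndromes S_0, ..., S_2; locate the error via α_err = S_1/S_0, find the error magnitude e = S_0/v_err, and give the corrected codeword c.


S = (2, 12, 7), error at position 4, error magnitude e = 4, c = [11, 0, 2, 7, 1].

Step 1: column multipliers v_i = (∏_{j≠i}(α_i − α_j))^{−1} mod 13.
  i = 1 (α = 7): (7−1)(7−8)(7−6)(7−11) = 6·(−1)·1·(−4) = 24 ≡ 11, so v_1 = 11^{−1} = 6 (mod 13).
  i = 2 (α = 1): (1−7)(1−8)(1−6)(1−11) = (−6)·(−7)·(−5)·(−10) = 2100 ≡ 7, so v_2 = 7^{−1} = 2 (mod 13).
  i = 3 (α = 8): (8−7)(8−1)(8−6)(8−11) = 1·7·2·(−3) = −42 ≡ 10, so v_3 = 10^{−1} = 4 (mod 13).
  i = 4 (α = 6): (6−7)(6−1)(6−8)(6−11) = (−1)·5·(−2)·(−5) = −50 ≡ 2, so v_4 = 2^{−1} = 7 (mod 13).
  i = 5 (α = 11): (11−7)(11−1)(11−8)(11−6) = 4·10·3·5 = 600 ≡ 2, so v_5 = 2^{−1} = 7 (mod 13).
  v = [6, 2, 4, 7, 7].
Step 2: syndromes of r = [11, 0, 2, 11, 1] (all sums mod 13).
  S_0 = Σ v_i r_i = 6·11 + 2·0 + 4·2 + 7·11 + 7·1 = 158 ≡ 2.
  S_1 = Σ v_i α_i r_i = 6·7·11 + 2·1·0 + 4·8·2 + 7·6·11 + 7·11·1 = 1065 ≡ 12.
  α_i^2 mod 13 = [10, 1, 12, 10, 4].
  S_2 = Σ v_i α_i^2 r_i = 6·10·11 + 2·1·0 + 4·12·2 + 7·10·11 + 7·4·1 = 1554 ≡ 7.
  S = (2, 12, 7) ≠ 0, so r is not a codeword (an error is present).
Step 3: locate the error. For a single error e at position i, S_ℓ = v_i·e·α_i^ℓ, so α_err = S_1/S_0.
  S_0^{−1} = 2^{−1} = 7 (mod 13), so α_err = 12·7 = 84 ≡ 6 = α_4. Error position i = 4.
  Consistency check: S_2/S_1 = 7·12 = 84 ≡ 6 = α_err ✓ (single-error assumption holds).
Step 4: error magnitude e = S_0/v_4 = S_0·∏_{j≠4}(α_4 − α_j) = 2·2 = 4 ≡ 4 (mod 13).
Step 5: correct position 4: c_4 = r_4 − e = 11 − 4 ≡ 7 (mod 13). Hence c = [11, 0, 2, 7, 1].
  Check: interpolating c through the α_i gives m(x) = 9 + 4·x (degree < 2) with m(α_i) = c_i for every i, so c is indeed a codeword.


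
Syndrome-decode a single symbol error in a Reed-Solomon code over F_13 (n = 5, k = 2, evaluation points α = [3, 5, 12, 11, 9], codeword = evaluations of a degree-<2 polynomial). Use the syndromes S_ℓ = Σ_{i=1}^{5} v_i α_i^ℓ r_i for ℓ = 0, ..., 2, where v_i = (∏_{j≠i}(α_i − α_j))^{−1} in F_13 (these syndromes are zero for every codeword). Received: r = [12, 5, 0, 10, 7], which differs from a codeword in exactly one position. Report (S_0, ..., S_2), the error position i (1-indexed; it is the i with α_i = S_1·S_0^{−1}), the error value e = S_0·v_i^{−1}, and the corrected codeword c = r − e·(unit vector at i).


S = (3, 1, 9), error at position 5, error magnitude e = 3, c = [12, 5, 0, 10, 4].

Step 1: column multipliers v_i = (∏_{j≠i}(α_i − α_j))^{−1} mod 13.
  i = 1 (α = 3): (3−5)(3−12)(3−11)(3−9) = (−2)·(−9)·(−8)·(−6) = 864 ≡ 6, so v_1 = 6^{−1} = 11 (mod 13).
  i = 2 (α = 5): (5−3)(5−12)(5−11)(5−9) = 2·(−7)·(−6)·(−4) = −336 ≡ 2, so v_2 = 2^{−1} = 7 (mod 13).
  i = 3 (α = 12): (12−3)(12−5)(12−11)(12−9) = 9·7·1·3 = 189 ≡ 7, so v_3 = 7^{−1} = 2 (mod 13).
  i = 4 (α = 11): (11−3)(11−5)(11−12)(11−9) = 8·6·(−1)·2 = −96 ≡ 8, so v_4 = 8^{−1} = 5 (mod 13).
  i = 5 (α = 9): (9−3)(9−5)(9−12)(9−11) = 6·4·(−3)·(−2) = 144 ≡ 1, so v_5 = 1^{−1} = 1 (mod 13).
  v = [11, 7, 2, 5, 1].
Step 2: syndromes of r = [12, 5, 0, 10, 7] (all sums mod 13).
  S_0 = Σ v_i r_i = 11·12 + 7·5 + 2·0 + 5·10 + 1·7 = 224 ≡ 3.
  S_1 = Σ v_i α_i r_i = 11·3·12 + 7·5·5 + 2·12·0 + 5·11·10 + 1·9·7 = 1184 ≡ 1.
  α_i^2 mod 13 = [9, 12, 1, 4, 3].
  S_2 = Σ v_i α_i^2 r_i = 11·9·12 + 7·12·5 + 2·1·0 + 5·4·10 + 1·3·7 = 1829 ≡ 9.
  S = (3, 1, 9) ≠ 0, so r is not a codeword (an error is present).
Step 3: locate the error. For a single error e at position i, S_ℓ = v_i·e·α_i^ℓ, so α_err = S_1/S_0.
  S_0^{−1} = 3^{−1} = 9 (mod 13), so α_err = 1·9 = 9 ≡ 9 = α_5. Error position i = 5.
  Consistency check: S_2/S_1 = 9·1 = 9 ≡ 9 = α_err ✓ (single-error assumption holds).
Step 4: error magnitude e = S_0/v_5 = S_0·∏_{j≠5}(α_5 − α_j) = 3·1 = 3 ≡ 3 (mod 13).
Step 5: correct position 5: c_5 = r_5 − e = 7 − 3 ≡ 4 (mod 13). Hence c = [12, 5, 0, 10, 4].
  Check: interpolating c through the α_i gives m(x) = 3 + 3·x (degree < 2) with m(α_i) = c_i for every i, so c is indeed a codeword.


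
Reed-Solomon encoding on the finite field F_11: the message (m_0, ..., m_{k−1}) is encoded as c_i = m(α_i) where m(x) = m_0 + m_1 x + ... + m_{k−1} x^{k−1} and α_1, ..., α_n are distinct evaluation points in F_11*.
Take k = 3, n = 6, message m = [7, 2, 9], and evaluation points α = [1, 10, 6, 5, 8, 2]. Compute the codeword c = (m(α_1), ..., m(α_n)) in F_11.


c = [7, 3, 2, 0, 5, 3]

Message polynomial: m(x) = 7 + 2·x + 9·x^2 (mod 11).
For each evaluation point α_i, compute m(α_i) mod 11:
  α_1 = 1: Horner steps 9 → 0 → 7, so m(1) = 7.
  α_2 = 10: Horner steps 9 → 4 → 3, so m(10) = 3.
  α_3 = 6: Horner steps 9 → 1 → 2, so m(6) = 2.
  α_4 = 5: Horner steps 9 → 3 → 0, so m(5) = 0.
  α_5 = 8: Horner steps 9 → 8 → 5, so m(8) = 5.
  α_6 = 2: Horner steps 9 → 9 → 3, so m(2) = 3.
Codeword c = [7, 3, 2, 0, 5, 3] ∈ F_11^6.


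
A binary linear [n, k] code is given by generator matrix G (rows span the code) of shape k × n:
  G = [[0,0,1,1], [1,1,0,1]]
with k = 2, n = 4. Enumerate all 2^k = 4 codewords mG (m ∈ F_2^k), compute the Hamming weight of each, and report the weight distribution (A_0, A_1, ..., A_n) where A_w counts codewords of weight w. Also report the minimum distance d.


Weight distribution: A_0 = 1, A_2 = 1, A_3 = 2. Minimum distance d = 2.

Enumerate all 2^2 = 4 messages m ∈ F_2^2.
For each, compute codeword c = mG in F_2^4, then tally its weight.
  m = 00 → c = 0000, weight = 0.
  m = 10 → c = 0011, weight = 2.
  m = 01 → c = 1101, weight = 3.
  m = 11 → c = 1110, weight = 3.
Tally weights:
  weight 0: 1 codewords.
  weight 2: 1 codewords.
  weight 3: 2 codewords.
Minimum distance d = smallest w > 0 with A_w > 0 = 2.
Sanity: Σ A_w = 4 = 2^2 = 4 ✓.


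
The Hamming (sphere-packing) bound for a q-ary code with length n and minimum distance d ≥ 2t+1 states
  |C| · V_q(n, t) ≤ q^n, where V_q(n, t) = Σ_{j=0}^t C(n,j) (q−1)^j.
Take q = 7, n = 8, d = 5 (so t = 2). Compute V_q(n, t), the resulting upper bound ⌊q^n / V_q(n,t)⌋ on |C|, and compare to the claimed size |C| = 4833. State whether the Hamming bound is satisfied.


V_q(n, t) = 1057, q^n = 5764801, Hamming bound = 5453, |C| = 4833 ≤ bound (satisfied).

Step 1: Compute V_q(n, t) = Σ_{j=0}^2 C(n, j) (q−1)^j.
  j = 0: C(8,0)·(6)^0 = 1·1 = 1.
  j = 1: C(8,1)·(6)^1 = 8·6 = 48.
  j = 2: C(8,2)·(6)^2 = 28·36 = 1008.
  V_q(n, t) = 1 + 48 + 1008 = 1057.
Step 2: q^n = 7^8 = 5764801.
Step 3: Hamming bound ⌊q^n / V_q(n,t)⌋ = ⌊5764801/1057⌋ = 5453.
Step 4: Compare |C| = 4833 to 5453: satisfied.
The claimed |C| lies below the Hamming bound.


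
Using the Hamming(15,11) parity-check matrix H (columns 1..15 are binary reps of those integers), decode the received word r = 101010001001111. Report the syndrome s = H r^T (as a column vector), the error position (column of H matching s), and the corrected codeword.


s = (1, 1, 1, 0)^T, error position = 14, corrected codeword c = 101010001001101

Compute s = H r^T mod 2 one row at a time:
  s_1 = 0 + 1 + 0 + 0 + 1 + 1 + 1 + 1 = 5 ≡ 1 (mod 2).
  s_2 = 0 + 1 + 0 + 0 + 1 + 1 + 1 + 1 = 5 ≡ 1 (mod 2).
  s_3 = 0 + 1 + 0 + 0 + 0 + 0 + 1 + 1 = 3 ≡ 1 (mod 2).
  s_4 = 1 + 1 + 1 + 0 + 1 + 0 + 1 + 1 = 6 ≡ 0 (mod 2).
s = (1, 1, 1, 0)^T — this equals column 14 of H (binary 1110), so error is at position 14.
Correct: flip bit 14 of r = 101010001001111 to get c = 101010001001101.


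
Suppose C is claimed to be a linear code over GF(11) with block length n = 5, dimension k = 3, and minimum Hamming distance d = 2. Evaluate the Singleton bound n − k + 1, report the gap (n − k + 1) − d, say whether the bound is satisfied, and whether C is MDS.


Singleton RHS = n − k + 1 = 3, slack = 1, bound satisfied, not MDS.

Singleton bound: d ≤ n − k + 1.
Here n = 5, k = 3, so n − k + 1 = 3.
Given d = 2, check d ≤ 3: YES.
Slack = (n − k + 1) − d = 1.
The code is NOT MDS (slack = 1 > 0).
Description: the claimed parameters are [5, 3, 2]_11; such a code would be non-MDS.


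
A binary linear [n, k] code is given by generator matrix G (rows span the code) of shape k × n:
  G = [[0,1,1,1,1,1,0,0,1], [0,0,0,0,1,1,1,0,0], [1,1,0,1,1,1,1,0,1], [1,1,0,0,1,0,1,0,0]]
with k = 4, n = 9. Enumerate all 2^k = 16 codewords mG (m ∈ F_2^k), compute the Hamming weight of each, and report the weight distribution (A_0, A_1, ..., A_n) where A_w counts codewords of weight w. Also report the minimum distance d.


Weight distribution: A_0 = 1, A_3 = 5, A_4 = 5, A_5 = 2, A_6 = 2, A_7 = 1. Minimum distance d = 3.

Enumerate all 2^4 = 16 messages m ∈ F_2^4.
For each, compute codeword c = mG in F_2^9, then tally its weight.
  m = 0000 → c = 000000000, weight = 0.
  m = 1000 → c = 011111001, weight = 6.
  m = 0100 → c = 000011100, weight = 3.
  m = 1100 → c = 011100101, weight = 5.
  m = 0010 → c = 110111101, weight = 7.
  m = 1010 → c = 101000100, weight = 3.
  m = 0110 → c = 110100001, weight = 4.
  m = 1110 → c = 101011000, weight = 4.
  m = 0001 → c = 110010100, weight = 4.
  m = 1001 → c = 101101101, weight = 6.
  m = 0101 → c = 110001000, weight = 3.
  m = 1101 → c = 101110001, weight = 5.
  m = 0011 → c = 000101001, weight = 3.
  m = 1011 → c = 011010000, weight = 3.
  m = 0111 → c = 000110101, weight = 4.
  m = 1111 → c = 011001100, weight = 4.
Tally weights:
  weight 0: 1 codewords.
  weight 3: 5 codewords.
  weight 4: 5 codewords.
  weight 5: 2 codewords.
  weight 6: 2 codewords.
  weight 7: 1 codewords.
Minimum distance d = smallest w > 0 with A_w > 0 = 3.
Sanity: Σ A_w = 16 = 2^4 = 16 ✓.


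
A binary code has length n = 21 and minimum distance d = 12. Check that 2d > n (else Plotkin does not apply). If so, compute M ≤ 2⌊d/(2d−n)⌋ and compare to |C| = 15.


Plotkin bound M ≤ 8; given |C| = 15 > bound (violated).

Check applicability: 2d = 24, n = 21.
2d − n = 3 > 0, so Plotkin applies.
Compute d/(2d−n) = 12/3 ≈ 4.0000.
⌊d/(2d−n)⌋ = 4.
Plotkin bound: M ≤ 2·4 = 8.
Given |C| = 15, check: VIOLATED.
This |C| is above the Plotkin bound, so no binary code with n = 21, d = 12 and 15 codewords exists.


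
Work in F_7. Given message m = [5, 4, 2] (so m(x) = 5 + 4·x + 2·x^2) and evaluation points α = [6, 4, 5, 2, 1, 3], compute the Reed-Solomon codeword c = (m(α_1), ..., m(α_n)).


c = [3, 4, 5, 0, 4, 0]

Message polynomial: m(x) = 5 + 4·x + 2·x^2 (mod 7).
For each evaluation point α_i, compute m(α_i) mod 7:
  α_1 = 6: Horner steps 2 → 2 → 3, so m(6) = 3.
  α_2 = 4: Horner steps 2 → 5 → 4, so m(4) = 4.
  α_3 = 5: Horner steps 2 → 0 → 5, so m(5) = 5.
  α_4 = 2: Horner steps 2 → 1 → 0, so m(2) = 0.
  α_5 = 1: Horner steps 2 → 6 → 4, so m(1) = 4.
  α_6 = 3: Horner steps 2 → 3 → 0, so m(3) = 0.
Codeword c = [3, 4, 5, 0, 4, 0] ∈ F_7^6.


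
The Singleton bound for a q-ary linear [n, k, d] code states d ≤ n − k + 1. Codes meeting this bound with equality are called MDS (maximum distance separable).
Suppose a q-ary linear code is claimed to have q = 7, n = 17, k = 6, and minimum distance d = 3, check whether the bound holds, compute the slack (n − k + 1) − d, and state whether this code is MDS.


Singleton RHS = n − k + 1 = 12, slack = 9, bound satisfied, not MDS.

Singleton bound: d ≤ n − k + 1.
Here n = 17, k = 6, so n − k + 1 = 12.
Given d = 3, check d ≤ 12: YES.
Slack = (n − k + 1) − d = 9.
The code is NOT MDS (slack = 9 > 0).
Description: the claimed parameters are [17, 6, 3]_7; such a code would be non-MDS.


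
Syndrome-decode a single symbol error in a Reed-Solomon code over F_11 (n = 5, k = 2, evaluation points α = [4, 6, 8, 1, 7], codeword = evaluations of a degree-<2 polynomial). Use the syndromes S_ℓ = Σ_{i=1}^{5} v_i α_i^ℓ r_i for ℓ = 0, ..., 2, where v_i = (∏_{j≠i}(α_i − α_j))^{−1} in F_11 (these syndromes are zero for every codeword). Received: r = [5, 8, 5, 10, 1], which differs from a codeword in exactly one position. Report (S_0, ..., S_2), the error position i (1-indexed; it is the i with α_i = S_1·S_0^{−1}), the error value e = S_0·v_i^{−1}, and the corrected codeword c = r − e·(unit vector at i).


S = (1, 4, 5), error at position 1, error magnitude e = 5, c = [0, 8, 5, 10, 1].

Step 1: column multipliers v_i = (∏_{j≠i}(α_i − α_j))^{−1} mod 11.
  i = 1 (α = 4): (4−6)(4−8)(4−1)(4−7) = (−2)·(−4)·3·(−3) = −72 ≡ 5, so v_1 = 5^{−1} = 9 (mod 11).
  i = 2 (α = 6): (6−4)(6−8)(6−1)(6−7) = 2·(−2)·5·(−1) = 20 ≡ 9, so v_2 = 9^{−1} = 5 (mod 11).
  i = 3 (α = 8): (8−4)(8−6)(8−1)(8−7) = 4·2·7·1 = 56 ≡ 1, so v_3 = 1^{−1} = 1 (mod 11).
  i = 4 (α = 1): (1−4)(1−6)(1−8)(1−7) = (−3)·(−5)·(−7)·(−6) = 630 ≡ 3, so v_4 = 3^{−1} = 4 (mod 11).
  i = 5 (α = 7): (7−4)(7−6)(7−8)(7−1) = 3·1·(−1)·6 = −18 ≡ 4, so v_5 = 4^{−1} = 3 (mod 11).
  v = [9, 5, 1, 4, 3].
Step 2: syndromes of r = [5, 8, 5, 10, 1] (all sums mod 11).
  S_0 = Σ v_i r_i = 9·5 + 5·8 + 1·5 + 4·10 + 3·1 = 133 ≡ 1.
  S_1 = Σ v_i α_i r_i = 9·4·5 + 5·6·8 + 1·8·5 + 4·1·10 + 3·7·1 = 521 ≡ 4.
  α_i^2 mod 11 = [5, 3, 9, 1, 5].
  S_2 = Σ v_i α_i^2 r_i = 9·5·5 + 5·3·8 + 1·9·5 + 4·1·10 + 3·5·1 = 445 ≡ 5.
  S = (1, 4, 5) ≠ 0, so r is not a codeword (an error is present).
Step 3: locate the error. For a single error e at position i, S_ℓ = v_i·e·α_i^ℓ, so α_err = S_1/S_0.
  S_0^{−1} = 1^{−1} = 1 (mod 11), so α_err = 4·1 = 4 ≡ 4 = α_1. Error position i = 1.
  Consistency check: S_2/S_1 = 5·3 = 15 ≡ 4 = α_err ✓ (single-error assumption holds).
Step 4: error magnitude e = S_0/v_1 = S_0·∏_{j≠1}(α_1 − α_j) = 1·5 = 5 ≡ 5 (mod 11).
Step 5: correct position 1: c_1 = r_1 − e = 5 − 5 ≡ 0 (mod 11). Hence c = [0, 8, 5, 10, 1].
  Check: interpolating c through the α_i gives m(x) = 6 + 4·x (degree < 2) with m(α_i) = c_i for every i, so c is indeed a codeword.
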